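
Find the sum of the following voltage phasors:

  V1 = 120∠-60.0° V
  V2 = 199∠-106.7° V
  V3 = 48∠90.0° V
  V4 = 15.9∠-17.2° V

Step 1 — Convert each phasor to rectangular form:
  V1 = 120·(cos(-60.0°) + j·sin(-60.0°)) = 60 - j103.9 V
  V2 = 199·(cos(-106.7°) + j·sin(-106.7°)) = -57.18 - j190.6 V
  V3 = 48·(cos(90.0°) + j·sin(90.0°)) = 0 + j48 V
  V4 = 15.9·(cos(-17.2°) + j·sin(-17.2°)) = 15.19 - j4.702 V
Step 2 — Sum components: V_total = 18 - j251.2 V.
Step 3 — Convert to polar: |V_total| = 251.9 V, ∠V_total = -85.9°.

V_total = 251.9∠-85.9° V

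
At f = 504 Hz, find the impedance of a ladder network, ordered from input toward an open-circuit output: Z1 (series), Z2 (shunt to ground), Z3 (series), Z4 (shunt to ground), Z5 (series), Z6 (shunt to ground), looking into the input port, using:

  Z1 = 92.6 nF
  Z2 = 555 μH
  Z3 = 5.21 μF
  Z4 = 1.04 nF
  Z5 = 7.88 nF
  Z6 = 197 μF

Step 1 — Angular frequency: ω = 2π·f = 2π·504 = 3167 rad/s.
Step 2 — Component impedances:
  Z1: Z = 1/(jωC) = -j/(ω·C) = 0 - j3410 Ω
  Z2: Z = jωL = j·3167·0.000555 = 0 + j1.758 Ω
  Z3: Z = 1/(jωC) = -j/(ω·C) = 0 - j60.61 Ω
  Z4: Z = 1/(jωC) = -j/(ω·C) = 0 - j3.036e+05 Ω
  Z5: Z = 1/(jωC) = -j/(ω·C) = 0 - j4.007e+04 Ω
  Z6: Z = 1/(jωC) = -j/(ω·C) = 0 - j1.603 Ω
Step 3 — Ladder network (open output): work backward from the far end, alternating series and parallel combinations. Z_in = 0 - j3408 Ω = 3408∠-90.0° Ω.

Z = 0 - j3408 Ω = 3408∠-90.0° Ω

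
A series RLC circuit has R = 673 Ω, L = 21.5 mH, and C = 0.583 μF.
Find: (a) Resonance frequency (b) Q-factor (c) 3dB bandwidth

Step 1 — Resonance condition Im(Z)=0 gives ω₀ = 1/√(LC).
Step 2 — ω₀ = 1/√(0.0215·5.83e-07) = 8932 rad/s.
Step 3 — f₀ = ω₀/(2π) = 1422 Hz.
Step 4 — Series Q: Q = ω₀L/R = 8932·0.0215/673 = 0.2853.
Step 5 — 3dB bandwidth: Δω = ω₀/Q = 3.13e+04 rad/s; BW = Δω/(2π) = 4982 Hz.

(a) f₀ = 1422 Hz  (b) Q = 0.2853  (c) BW = 4982 Hz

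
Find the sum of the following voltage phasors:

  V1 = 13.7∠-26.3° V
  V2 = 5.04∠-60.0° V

Step 1 — Convert each phasor to rectangular form:
  V1 = 13.7·(cos(-26.3°) + j·sin(-26.3°)) = 12.28 - j6.07 V
  V2 = 5.04·(cos(-60.0°) + j·sin(-60.0°)) = 2.52 - j4.365 V
Step 2 — Sum components: V_total = 14.8 - j10.43 V.
Step 3 — Convert to polar: |V_total| = 18.11 V, ∠V_total = -35.2°.

V_total = 18.11∠-35.2° V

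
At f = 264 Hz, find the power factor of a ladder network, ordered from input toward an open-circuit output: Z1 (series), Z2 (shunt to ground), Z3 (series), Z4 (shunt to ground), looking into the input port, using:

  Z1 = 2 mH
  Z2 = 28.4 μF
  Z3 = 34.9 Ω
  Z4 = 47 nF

Step 1 — Angular frequency: ω = 2π·f = 2π·264 = 1659 rad/s.
Step 2 — Component impedances:
  Z1: Z = jωL = j·1659·0.002 = 0 + j3.318 Ω
  Z2: Z = 1/(jωC) = -j/(ω·C) = 0 - j21.23 Ω
  Z3: Z = R = 34.9 Ω
  Z4: Z = 1/(jωC) = -j/(ω·C) = 0 - j1.283e+04 Ω
Step 3 — Ladder network (open output): work backward from the far end, alternating series and parallel combinations. Z_in = 9.527e-05 - j17.87 Ω = 17.87∠-90.0° Ω.
Step 4 — Power factor: PF = cos(φ) = Re(Z)/|Z| = 9.5268e-05/17.875 = 5.33e-06.
Step 5 — Type: Im(Z) = -17.87 ⇒ leading (phase φ = -90.0°).

PF = 5.33e-06 (leading, φ = -90.0°)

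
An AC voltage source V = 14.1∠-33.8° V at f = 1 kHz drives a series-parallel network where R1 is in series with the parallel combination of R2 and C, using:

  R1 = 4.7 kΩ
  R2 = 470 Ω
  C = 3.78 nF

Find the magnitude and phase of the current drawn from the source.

Step 1 — Angular frequency: ω = 2π·f = 2π·1000 = 6283 rad/s.
Step 2 — Component impedances:
  R1: Z = R = 4700 Ω
  R2: Z = R = 470 Ω
  C: Z = 1/(jωC) = -j/(ω·C) = 0 - j4.21e+04 Ω
Step 3 — Parallel branch: R2 || C = 1/(1/R2 + 1/C) = 469.9 - j5.246 Ω.
Step 4 — Series with R1: Z_total = R1 + (R2 || C) = 5170 - j5.246 Ω = 5170∠-0.1° Ω.
Step 5 — Source phasor: V = 14.1∠-33.8° V = 11.72 - j7.844 V.
Step 6 — Ohm's law: I = V / Z_total = (11.72 - j7.844) / (5170 - j5.246) = 0.002268 - j0.001515 A.
Step 7 — Convert to polar: |I| = 0.002727 A, ∠I = -33.7°.

I = 0.002727∠-33.7° A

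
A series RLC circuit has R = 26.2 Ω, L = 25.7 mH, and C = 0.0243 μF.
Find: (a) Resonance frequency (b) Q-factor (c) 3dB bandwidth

Step 1 — Resonance: ω₀ = 1/√(LC) = 1/√(0.0257·2.43e-08) = 4.002e+04 rad/s.
Step 2 — f₀ = ω₀/(2π) = 6369 Hz.
Step 3 — Series Q: Q = ω₀L/R = 4.002e+04·0.0257/26.2 = 39.25.
Step 4 — Bandwidth: Δω = ω₀/Q = 1019 rad/s; BW = Δω/(2π) = 162.3 Hz.

(a) f₀ = 6369 Hz  (b) Q = 39.25  (c) BW = 162.3 Hz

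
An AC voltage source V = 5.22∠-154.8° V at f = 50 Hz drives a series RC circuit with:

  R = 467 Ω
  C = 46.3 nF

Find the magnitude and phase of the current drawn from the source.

Step 1 — Angular frequency: ω = 2π·f = 2π·50 = 314.2 rad/s.
Step 2 — Component impedances:
  R: Z = R = 467 Ω
  C: Z = 1/(jωC) = -j/(ω·C) = 0 - j6.875e+04 Ω
Step 3 — Series combination: Z_total = R + C = 467 - j6.875e+04 Ω = 6.875e+04∠-89.6° Ω.
Step 4 — Source phasor: V = 5.22∠-154.8° V = -4.723 - j2.223 V.
Step 5 — Ohm's law: I = V / Z_total = (-4.723 - j2.223) / (467 - j6.875e+04) = 3.186e-05 - j6.892e-05 A.
Step 6 — Convert to polar: |I| = 7.593e-05 A, ∠I = -65.2°.

I = 7.593e-05∠-65.2° A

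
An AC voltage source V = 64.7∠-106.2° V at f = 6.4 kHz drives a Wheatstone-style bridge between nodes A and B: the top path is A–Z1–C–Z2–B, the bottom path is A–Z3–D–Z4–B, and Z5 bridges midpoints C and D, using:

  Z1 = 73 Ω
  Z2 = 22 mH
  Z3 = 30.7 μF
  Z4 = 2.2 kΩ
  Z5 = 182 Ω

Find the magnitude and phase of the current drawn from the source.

Step 1 — Angular frequency: ω = 2π·f = 2π·6400 = 4.021e+04 rad/s.
Step 2 — Component impedances:
  Z1: Z = R = 73 Ω
  Z2: Z = jωL = j·4.021e+04·0.022 = 0 + j884.7 Ω
  Z3: Z = 1/(jωC) = -j/(ω·C) = 0 - j0.81 Ω
  Z4: Z = R = 2200 Ω
  Z5: Z = R = 182 Ω
Step 3 — Bridge requires nodal analysis (the Z5 bridge couples midpoints C and D, so the two paths cannot be reduced to a simple series/parallel combination). Setting node B to ground and injecting 1 A at node A, the 3-node admittance system at A, C, D solves to V_A = Z_AB = 338.3 + j731.3 Ω = 805.8∠65.2° Ω.
Step 4 — Source phasor: V = 64.7∠-106.2° V = -18.05 - j62.13 V.
Step 5 — Ohm's law: I = V / Z_total = (-18.05 - j62.13) / (338.3 + j731.3) = -0.07939 - j0.01205 A.
Step 6 — Convert to polar: |I| = 0.0803 A, ∠I = -171.4°.

I = 0.0803∠-171.4° A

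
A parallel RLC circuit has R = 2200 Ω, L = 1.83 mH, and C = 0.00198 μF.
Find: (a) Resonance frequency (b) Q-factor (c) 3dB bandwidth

Step 1 — Resonance: ω₀ = 1/√(LC) = 1/√(0.00183·1.98e-09) = 5.253e+05 rad/s.
Step 2 — f₀ = ω₀/(2π) = 8.361e+04 Hz.
Step 3 — Parallel Q: Q = R/(ω₀L) = 2200/(5.253e+05·0.00183) = 2.288.
Step 4 — Bandwidth: Δω = ω₀/Q = 2.296e+05 rad/s; BW = Δω/(2π) = 3.654e+04 Hz.

(a) f₀ = 8.361e+04 Hz  (b) Q = 2.288  (c) BW = 3.654e+04 Hz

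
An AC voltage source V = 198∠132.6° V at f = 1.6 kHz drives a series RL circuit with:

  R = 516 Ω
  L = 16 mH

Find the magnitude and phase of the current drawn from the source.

Step 1 — Angular frequency: ω = 2π·f = 2π·1600 = 1.005e+04 rad/s.
Step 2 — Component impedances:
  R: Z = R = 516 Ω
  L: Z = jωL = j·1.005e+04·0.016 = 0 + j160.8 Ω
Step 3 — Series combination: Z_total = R + L = 516 + j160.8 Ω = 540.5∠17.3° Ω.
Step 4 — Source phasor: V = 198∠132.6° V = -134 + j145.7 V.
Step 5 — Ohm's law: I = V / Z_total = (-134 + j145.7) / (516 + j160.8) = -0.1565 + j0.3312 A.
Step 6 — Convert to polar: |I| = 0.3663 A, ∠I = 115.3°.

I = 0.3663∠115.3° A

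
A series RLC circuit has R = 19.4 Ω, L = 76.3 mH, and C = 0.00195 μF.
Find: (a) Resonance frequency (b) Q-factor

Step 1 — Resonance condition Im(Z)=0 gives ω₀ = 1/√(LC).
Step 2 — ω₀ = 1/√(0.0763·1.95e-09) = 8.198e+04 rad/s.
Step 3 — f₀ = ω₀/(2π) = 1.305e+04 Hz.
Step 4 — Series Q: Q = ω₀L/R = 8.198e+04·0.0763/19.4 = 322.4.

(a) f₀ = 1.305e+04 Hz  (b) Q = 322.4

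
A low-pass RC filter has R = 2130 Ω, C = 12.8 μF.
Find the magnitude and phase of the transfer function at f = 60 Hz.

Step 1 — Angular frequency: ω = 2π·60 = 377 rad/s.
Step 2 — Transfer function: H(jω) = 1/(1 + jωRC).
Step 3 — Denominator: 1 + jωRC = 1 + j·377·2130·1.28e-05 = 1 + j10.28.
Step 4 — H = 0.009377 - j0.09638.
Step 5 — Magnitude: |H| = 0.09684 (-20.3 dB); phase: φ = -84.4°.

|H| = 0.09684 (-20.3 dB), φ = -84.4°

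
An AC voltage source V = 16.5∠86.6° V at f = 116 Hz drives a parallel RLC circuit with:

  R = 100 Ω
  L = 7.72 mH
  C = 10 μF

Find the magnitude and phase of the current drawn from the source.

Step 1 — Angular frequency: ω = 2π·f = 2π·116 = 728.8 rad/s.
Step 2 — Component impedances:
  R: Z = R = 100 Ω
  L: Z = jωL = j·728.8·0.00772 = 0 + j5.627 Ω
  C: Z = 1/(jωC) = -j/(ω·C) = 0 - j137.2 Ω
Step 3 — Parallel combination: 1/Z_total = 1/R + 1/L + 1/C; Z_total = 0.3431 + j5.847 Ω = 5.857∠86.6° Ω.
Step 4 — Source phasor: V = 16.5∠86.6° V = 0.9786 + j16.47 V.
Step 5 — Ohm's law: I = V / Z_total = (0.9786 + j16.47) / (0.3431 + j5.847) = 2.817 - j0.00207 A.
Step 6 — Convert to polar: |I| = 2.817 A, ∠I = -0.0°.

I = 2.817∠-0.0° A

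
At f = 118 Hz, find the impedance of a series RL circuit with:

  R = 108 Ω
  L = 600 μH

Step 1 — Angular frequency: ω = 2π·f = 2π·118 = 741.4 rad/s.
Step 2 — Component impedances:
  R: Z = R = 108 Ω
  L: Z = jωL = j·741.4·0.0006 = 0 + j0.4448 Ω
Step 3 — Series combination: Z_total = R + L = 108 + j0.4448 Ω = 108∠0.2° Ω.

Z = 108 + j0.4448 Ω = 108∠0.2° Ω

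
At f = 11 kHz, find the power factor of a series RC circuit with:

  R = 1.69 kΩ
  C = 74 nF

Step 1 — Angular frequency: ω = 2π·f = 2π·1.1e+04 = 6.912e+04 rad/s.
Step 2 — Component impedances:
  R: Z = R = 1690 Ω
  C: Z = 1/(jωC) = -j/(ω·C) = 0 - j195.5 Ω
Step 3 — Series combination: Z_total = R + C = 1690 - j195.5 Ω = 1701∠-6.6° Ω.
Step 4 — Power factor: PF = cos(φ) = Re(Z)/|Z| = 1690/1701.3 = 0.9934.
Step 5 — Type: Im(Z) = -195.5 ⇒ leading (phase φ = -6.6°).

PF = 0.9934 (leading, φ = -6.6°)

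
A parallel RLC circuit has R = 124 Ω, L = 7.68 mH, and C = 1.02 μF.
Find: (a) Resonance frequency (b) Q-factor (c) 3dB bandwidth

Step 1 — Resonance: ω₀ = 1/√(LC) = 1/√(0.00768·1.02e-06) = 1.13e+04 rad/s.
Step 2 — f₀ = ω₀/(2π) = 1798 Hz.
Step 3 — Parallel Q: Q = R/(ω₀L) = 124/(1.13e+04·0.00768) = 1.429.
Step 4 — Bandwidth: Δω = ω₀/Q = 7906 rad/s; BW = Δω/(2π) = 1258 Hz.

(a) f₀ = 1798 Hz  (b) Q = 1.429  (c) BW = 1258 Hz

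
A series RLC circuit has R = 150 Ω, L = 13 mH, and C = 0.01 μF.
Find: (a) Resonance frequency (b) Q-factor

Step 1 — Resonance condition Im(Z)=0 gives ω₀ = 1/√(LC).
Step 2 — ω₀ = 1/√(0.013·1e-08) = 8.771e+04 rad/s.
Step 3 — f₀ = ω₀/(2π) = 1.396e+04 Hz.
Step 4 — Series Q: Q = ω₀L/R = 8.771e+04·0.013/150 = 7.601.

(a) f₀ = 1.396e+04 Hz  (b) Q = 7.601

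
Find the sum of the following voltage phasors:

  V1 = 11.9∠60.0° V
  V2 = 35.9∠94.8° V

Step 1 — Convert each phasor to rectangular form:
  V1 = 11.9·(cos(60.0°) + j·sin(60.0°)) = 5.95 + j10.31 V
  V2 = 35.9·(cos(94.8°) + j·sin(94.8°)) = -3.004 + j35.77 V
Step 2 — Sum components: V_total = 2.946 + j46.08 V.
Step 3 — Convert to polar: |V_total| = 46.17 V, ∠V_total = 86.3°.

V_total = 46.17∠86.3° V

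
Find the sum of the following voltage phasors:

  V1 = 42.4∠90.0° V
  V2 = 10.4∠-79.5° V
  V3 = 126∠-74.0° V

Step 1 — Convert each phasor to rectangular form:
  V1 = 42.4·(cos(90.0°) + j·sin(90.0°)) = 0 + j42.4 V
  V2 = 10.4·(cos(-79.5°) + j·sin(-79.5°)) = 1.895 - j10.23 V
  V3 = 126·(cos(-74.0°) + j·sin(-74.0°)) = 34.73 - j121.1 V
Step 2 — Sum components: V_total = 36.63 - j88.94 V.
Step 3 — Convert to polar: |V_total| = 96.19 V, ∠V_total = -67.6°.

V_total = 96.19∠-67.6° V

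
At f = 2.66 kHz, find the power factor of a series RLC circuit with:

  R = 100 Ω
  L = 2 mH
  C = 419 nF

Step 1 — Angular frequency: ω = 2π·f = 2π·2660 = 1.671e+04 rad/s.
Step 2 — Component impedances:
  R: Z = R = 100 Ω
  L: Z = jωL = j·1.671e+04·0.002 = 0 + j33.43 Ω
  C: Z = 1/(jωC) = -j/(ω·C) = 0 - j142.8 Ω
Step 3 — Series combination: Z_total = R + L + C = 100 - j109.4 Ω = 148.2∠-47.6° Ω.
Step 4 — Power factor: PF = cos(φ) = Re(Z)/|Z| = 100/148.2 = 0.6748.
Step 5 — Type: Im(Z) = -109.4 ⇒ leading (phase φ = -47.6°).

PF = 0.6748 (leading, φ = -47.6°)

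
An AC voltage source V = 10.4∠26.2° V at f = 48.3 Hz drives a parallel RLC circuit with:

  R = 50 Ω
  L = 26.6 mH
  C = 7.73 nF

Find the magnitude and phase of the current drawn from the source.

Step 1 — Angular frequency: ω = 2π·f = 2π·48.3 = 303.5 rad/s.
Step 2 — Component impedances:
  R: Z = R = 50 Ω
  L: Z = jωL = j·303.5·0.0266 = 0 + j8.073 Ω
  C: Z = 1/(jωC) = -j/(ω·C) = 0 - j4.263e+05 Ω
Step 3 — Parallel combination: 1/Z_total = 1/R + 1/L + 1/C; Z_total = 1.27 + j7.868 Ω = 7.969∠80.8° Ω.
Step 4 — Source phasor: V = 10.4∠26.2° V = 9.331 + j4.592 V.
Step 5 — Ohm's law: I = V / Z_total = (9.331 + j4.592) / (1.27 + j7.868) = 0.7554 - j1.064 A.
Step 6 — Convert to polar: |I| = 1.305 A, ∠I = -54.6°.

I = 1.305∠-54.6° A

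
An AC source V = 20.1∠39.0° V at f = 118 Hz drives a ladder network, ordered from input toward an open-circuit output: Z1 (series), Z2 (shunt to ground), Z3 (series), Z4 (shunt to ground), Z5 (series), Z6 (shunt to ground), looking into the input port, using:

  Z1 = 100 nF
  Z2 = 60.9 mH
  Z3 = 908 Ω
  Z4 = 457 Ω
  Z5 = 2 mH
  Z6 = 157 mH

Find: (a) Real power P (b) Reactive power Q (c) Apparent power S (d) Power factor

Step 1 — Angular frequency: ω = 2π·f = 2π·118 = 741.4 rad/s.
Step 2 — Component impedances:
  Z1: Z = 1/(jωC) = -j/(ω·C) = 0 - j1.349e+04 Ω
  Z2: Z = jωL = j·741.4·0.0609 = 0 + j45.15 Ω
  Z3: Z = R = 908 Ω
  Z4: Z = R = 457 Ω
  Z5: Z = jωL = j·741.4·0.002 = 0 + j1.483 Ω
  Z6: Z = jωL = j·741.4·0.157 = 0 + j116.4 Ω
Step 3 — Ladder network (open output): work backward from the far end, alternating series and parallel combinations. Z_in = 2.118 - j1.344e+04 Ω = 1.344e+04∠-90.0° Ω.
Step 4 — Source phasor: V = 20.1∠39.0° V = 15.62 + j12.65 V.
Step 5 — Current: I = V / Z = -0.0009408 + j0.001162 A = 0.001495∠129.0° A.
Step 6 — Complex power: S = V·I* = 4.736e-06 - j0.03005 VA.
Step 7 — Real power: P = Re(S) = 4.736e-06 W.
Step 8 — Reactive power: Q = Im(S) = -0.03005 VAR.
Step 9 — Apparent power: |S| = 0.03005 VA.
Step 10 — Power factor: PF = P/|S| = 0.0001576 (leading).

(a) P = 4.736e-06 W  (b) Q = -0.03005 VAR  (c) S = 0.03005 VA  (d) PF = 0.0001576 (leading)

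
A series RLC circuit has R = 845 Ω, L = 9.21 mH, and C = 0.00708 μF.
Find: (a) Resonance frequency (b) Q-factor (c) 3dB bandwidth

Step 1 — Resonance: ω₀ = 1/√(LC) = 1/√(0.00921·7.08e-09) = 1.238e+05 rad/s.
Step 2 — f₀ = ω₀/(2π) = 1.971e+04 Hz.
Step 3 — Series Q: Q = ω₀L/R = 1.238e+05·0.00921/845 = 1.35.
Step 4 — Bandwidth: Δω = ω₀/Q = 9.175e+04 rad/s; BW = Δω/(2π) = 1.46e+04 Hz.

(a) f₀ = 1.971e+04 Hz  (b) Q = 1.35  (c) BW = 1.46e+04 Hz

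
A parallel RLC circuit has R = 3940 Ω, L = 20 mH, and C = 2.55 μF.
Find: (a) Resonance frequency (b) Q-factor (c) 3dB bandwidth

Step 1 — Resonance: ω₀ = 1/√(LC) = 1/√(0.02·2.55e-06) = 4428 rad/s.
Step 2 — f₀ = ω₀/(2π) = 704.7 Hz.
Step 3 — Parallel Q: Q = R/(ω₀L) = 3940/(4428·0.02) = 44.49.
Step 4 — Bandwidth: Δω = ω₀/Q = 99.53 rad/s; BW = Δω/(2π) = 15.84 Hz.

(a) f₀ = 704.7 Hz  (b) Q = 44.49  (c) BW = 15.84 Hz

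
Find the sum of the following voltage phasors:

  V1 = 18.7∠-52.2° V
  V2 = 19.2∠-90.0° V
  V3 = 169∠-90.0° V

Step 1 — Convert each phasor to rectangular form:
  V1 = 18.7·(cos(-52.2°) + j·sin(-52.2°)) = 11.46 - j14.78 V
  V2 = 19.2·(cos(-90.0°) + j·sin(-90.0°)) = 0 - j19.2 V
  V3 = 169·(cos(-90.0°) + j·sin(-90.0°)) = 0 - j169 V
Step 2 — Sum components: V_total = 11.46 - j203 V.
Step 3 — Convert to polar: |V_total| = 203.3 V, ∠V_total = -86.8°.

V_total = 203.3∠-86.8° V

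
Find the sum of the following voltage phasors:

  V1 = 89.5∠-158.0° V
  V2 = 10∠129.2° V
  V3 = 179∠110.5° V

Step 1 — Convert each phasor to rectangular form:
  V1 = 89.5·(cos(-158.0°) + j·sin(-158.0°)) = -82.98 - j33.53 V
  V2 = 10·(cos(129.2°) + j·sin(129.2°)) = -6.32 + j7.749 V
  V3 = 179·(cos(110.5°) + j·sin(110.5°)) = -62.69 + j167.7 V
Step 2 — Sum components: V_total = -152 + j141.9 V.
Step 3 — Convert to polar: |V_total| = 207.9 V, ∠V_total = 137.0°.

V_total = 207.9∠137.0° V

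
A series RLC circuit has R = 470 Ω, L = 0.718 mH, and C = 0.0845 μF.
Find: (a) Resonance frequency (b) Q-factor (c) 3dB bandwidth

Step 1 — Resonance condition Im(Z)=0 gives ω₀ = 1/√(LC).
Step 2 — ω₀ = 1/√(0.000718·8.45e-08) = 1.284e+05 rad/s.
Step 3 — f₀ = ω₀/(2π) = 2.043e+04 Hz.
Step 4 — Series Q: Q = ω₀L/R = 1.284e+05·0.000718/470 = 0.1961.
Step 5 — 3dB bandwidth: Δω = ω₀/Q = 6.546e+05 rad/s; BW = Δω/(2π) = 1.042e+05 Hz.

(a) f₀ = 2.043e+04 Hz  (b) Q = 0.1961  (c) BW = 1.042e+05 Hz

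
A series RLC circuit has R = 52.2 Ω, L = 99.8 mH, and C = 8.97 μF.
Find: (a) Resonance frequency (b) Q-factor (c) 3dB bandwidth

Step 1 — Resonance condition Im(Z)=0 gives ω₀ = 1/√(LC).
Step 2 — ω₀ = 1/√(0.0998·8.97e-06) = 1057 rad/s.
Step 3 — f₀ = ω₀/(2π) = 168.2 Hz.
Step 4 — Series Q: Q = ω₀L/R = 1057·0.0998/52.2 = 2.021.
Step 5 — 3dB bandwidth: Δω = ω₀/Q = 523 rad/s; BW = Δω/(2π) = 83.25 Hz.

(a) f₀ = 168.2 Hz  (b) Q = 2.021  (c) BW = 83.25 Hz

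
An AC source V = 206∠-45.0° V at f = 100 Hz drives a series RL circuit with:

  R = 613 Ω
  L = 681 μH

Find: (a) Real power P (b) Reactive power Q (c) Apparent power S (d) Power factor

Step 1 — Angular frequency: ω = 2π·f = 2π·100 = 628.3 rad/s.
Step 2 — Component impedances:
  R: Z = R = 613 Ω
  L: Z = jωL = j·628.3·0.000681 = 0 + j0.4279 Ω
Step 3 — Series combination: Z_total = R + L = 613 + j0.4279 Ω = 613∠0.0° Ω.
Step 4 — Source phasor: V = 206∠-45.0° V = 145.7 - j145.7 V.
Step 5 — Current: I = V / Z = 0.2375 - j0.2378 A = 0.3361∠-45.0° A.
Step 6 — Complex power: S = V·I* = 69.23 + j0.04832 VA.
Step 7 — Real power: P = Re(S) = 69.23 W.
Step 8 — Reactive power: Q = Im(S) = 0.04832 VAR.
Step 9 — Apparent power: |S| = 69.23 VA.
Step 10 — Power factor: PF = P/|S| = 1 (lagging).

(a) P = 69.23 W  (b) Q = 0.04832 VAR  (c) S = 69.23 VA  (d) PF = 1 (lagging)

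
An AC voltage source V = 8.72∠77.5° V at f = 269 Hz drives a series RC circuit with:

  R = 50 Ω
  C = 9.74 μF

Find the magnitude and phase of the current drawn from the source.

Step 1 — Angular frequency: ω = 2π·f = 2π·269 = 1690 rad/s.
Step 2 — Component impedances:
  R: Z = R = 50 Ω
  C: Z = 1/(jωC) = -j/(ω·C) = 0 - j60.74 Ω
Step 3 — Series combination: Z_total = R + C = 50 - j60.74 Ω = 78.68∠-50.5° Ω.
Step 4 — Source phasor: V = 8.72∠77.5° V = 1.887 + j8.513 V.
Step 5 — Ohm's law: I = V / Z_total = (1.887 + j8.513) / (50 - j60.74) = -0.0683 + j0.08729 A.
Step 6 — Convert to polar: |I| = 0.1108 A, ∠I = 128.0°.

I = 0.1108∠128.0° A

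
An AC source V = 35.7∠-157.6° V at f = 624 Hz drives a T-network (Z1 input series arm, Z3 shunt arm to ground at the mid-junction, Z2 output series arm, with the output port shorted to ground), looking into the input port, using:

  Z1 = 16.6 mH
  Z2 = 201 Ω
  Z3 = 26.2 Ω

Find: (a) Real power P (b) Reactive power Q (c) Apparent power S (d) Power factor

Step 1 — Angular frequency: ω = 2π·f = 2π·624 = 3921 rad/s.
Step 2 — Component impedances:
  Z1: Z = jωL = j·3921·0.0166 = 0 + j65.08 Ω
  Z2: Z = R = 201 Ω
  Z3: Z = R = 26.2 Ω
Step 3 — With the output port shorted to ground, the output series arm Z2 runs from the junction to ground; the shunt arm Z3 also runs from the junction to ground. They appear in parallel: Z3 || Z2 = 23.18 Ω.
Step 4 — Series with input arm Z1: Z_in = Z1 + (Z3 || Z2) = 23.18 + j65.08 Ω = 69.09∠70.4° Ω.
Step 5 — Source phasor: V = 35.7∠-157.6° V = -33.01 - j13.6 V.
Step 6 — Current: I = V / Z = -0.3458 + j0.384 A = 0.5167∠132.0° A.
Step 7 — Complex power: S = V·I* = 6.189 + j17.38 VA.
Step 8 — Real power: P = Re(S) = 6.189 W.
Step 9 — Reactive power: Q = Im(S) = 17.38 VAR.
Step 10 — Apparent power: |S| = 18.45 VA.
Step 11 — Power factor: PF = P/|S| = 0.3355 (lagging).

(a) P = 6.189 W  (b) Q = 17.38 VAR  (c) S = 18.45 VA  (d) PF = 0.3355 (lagging)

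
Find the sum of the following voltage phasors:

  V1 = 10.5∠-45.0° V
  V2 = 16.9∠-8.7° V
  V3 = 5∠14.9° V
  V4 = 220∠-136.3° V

Step 1 — Convert each phasor to rectangular form:
  V1 = 10.5·(cos(-45.0°) + j·sin(-45.0°)) = 7.425 - j7.425 V
  V2 = 16.9·(cos(-8.7°) + j·sin(-8.7°)) = 16.71 - j2.556 V
  V3 = 5·(cos(14.9°) + j·sin(14.9°)) = 4.832 + j1.286 V
  V4 = 220·(cos(-136.3°) + j·sin(-136.3°)) = -159.1 - j152 V
Step 2 — Sum components: V_total = -130.1 - j160.7 V.
Step 3 — Convert to polar: |V_total| = 206.7 V, ∠V_total = -129.0°.

V_total = 206.7∠-129.0° V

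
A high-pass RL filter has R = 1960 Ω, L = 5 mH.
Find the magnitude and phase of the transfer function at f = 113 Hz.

Step 1 — Angular frequency: ω = 2π·113 = 710 rad/s.
Step 2 — Transfer function: H(jω) = jωL/(R + jωL).
Step 3 — Numerator jωL = j·3.55; denominator R + jωL = 1960 + j3.55.
Step 4 — H = 3.281e-06 + j0.001811.
Step 5 — Magnitude: |H| = 0.001811 (-54.8 dB); phase: φ = 89.9°.

|H| = 0.001811 (-54.8 dB), φ = 89.9°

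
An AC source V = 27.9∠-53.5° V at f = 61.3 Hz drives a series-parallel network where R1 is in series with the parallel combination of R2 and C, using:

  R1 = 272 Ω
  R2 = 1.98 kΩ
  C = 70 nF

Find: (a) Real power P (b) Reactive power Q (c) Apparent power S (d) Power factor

Step 1 — Angular frequency: ω = 2π·f = 2π·61.3 = 385.2 rad/s.
Step 2 — Component impedances:
  R1: Z = R = 272 Ω
  R2: Z = R = 1980 Ω
  C: Z = 1/(jωC) = -j/(ω·C) = 0 - j3.709e+04 Ω
Step 3 — Parallel branch: R2 || C = 1/(1/R2 + 1/C) = 1974 - j105.4 Ω.
Step 4 — Series with R1: Z_total = R1 + (R2 || C) = 2246 - j105.4 Ω = 2249∠-2.7° Ω.
Step 5 — Source phasor: V = 27.9∠-53.5° V = 16.6 - j22.43 V.
Step 6 — Current: I = V / Z = 0.007839 - j0.009616 A = 0.01241∠-50.8° A.
Step 7 — Complex power: S = V·I* = 0.3458 - j0.01622 VA.
Step 8 — Real power: P = Re(S) = 0.3458 W.
Step 9 — Reactive power: Q = Im(S) = -0.01622 VAR.
Step 10 — Apparent power: |S| = 0.3461 VA.
Step 11 — Power factor: PF = P/|S| = 0.9989 (leading).

(a) P = 0.3458 W  (b) Q = -0.01622 VAR  (c) S = 0.3461 VA  (d) PF = 0.9989 (leading)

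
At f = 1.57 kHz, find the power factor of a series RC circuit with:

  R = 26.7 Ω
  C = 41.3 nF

Step 1 — Angular frequency: ω = 2π·f = 2π·1570 = 9865 rad/s.
Step 2 — Component impedances:
  R: Z = R = 26.7 Ω
  C: Z = 1/(jωC) = -j/(ω·C) = 0 - j2455 Ω
Step 3 — Series combination: Z_total = R + C = 26.7 - j2455 Ω = 2455∠-89.4° Ω.
Step 4 — Power factor: PF = cos(φ) = Re(Z)/|Z| = 26.7/2455 = 0.01088.
Step 5 — Type: Im(Z) = -2455 ⇒ leading (phase φ = -89.4°).

PF = 0.01088 (leading, φ = -89.4°)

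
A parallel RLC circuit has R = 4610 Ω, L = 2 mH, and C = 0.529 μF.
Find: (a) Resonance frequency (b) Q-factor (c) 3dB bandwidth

Step 1 — Resonance: ω₀ = 1/√(LC) = 1/√(0.002·5.29e-07) = 3.074e+04 rad/s.
Step 2 — f₀ = ω₀/(2π) = 4893 Hz.
Step 3 — Parallel Q: Q = R/(ω₀L) = 4610/(3.074e+04·0.002) = 74.97.
Step 4 — Bandwidth: Δω = ω₀/Q = 410.1 rad/s; BW = Δω/(2π) = 65.26 Hz.

(a) f₀ = 4893 Hz  (b) Q = 74.97  (c) BW = 65.26 Hz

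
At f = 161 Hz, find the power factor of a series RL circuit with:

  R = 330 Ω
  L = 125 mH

Step 1 — Angular frequency: ω = 2π·f = 2π·161 = 1012 rad/s.
Step 2 — Component impedances:
  R: Z = R = 330 Ω
  L: Z = jωL = j·1012·0.125 = 0 + j126.4 Ω
Step 3 — Series combination: Z_total = R + L = 330 + j126.4 Ω = 353.4∠21.0° Ω.
Step 4 — Power factor: PF = cos(φ) = Re(Z)/|Z| = 330/353.4 = 0.9338.
Step 5 — Type: Im(Z) = 126.4 ⇒ lagging (phase φ = 21.0°).

PF = 0.9338 (lagging, φ = 21.0°)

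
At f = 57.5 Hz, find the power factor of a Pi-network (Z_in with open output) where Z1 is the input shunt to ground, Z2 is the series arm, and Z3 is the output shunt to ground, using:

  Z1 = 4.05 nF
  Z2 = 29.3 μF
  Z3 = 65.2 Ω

Step 1 — Angular frequency: ω = 2π·f = 2π·57.5 = 361.3 rad/s.
Step 2 — Component impedances:
  Z1: Z = 1/(jωC) = -j/(ω·C) = 0 - j6.834e+05 Ω
  Z2: Z = 1/(jωC) = -j/(ω·C) = 0 - j94.47 Ω
  Z3: Z = R = 65.2 Ω
Step 3 — With open output, the series arm Z2 and the output shunt Z3 appear in series to ground: Z2 + Z3 = 65.2 - j94.47 Ω.
Step 4 — Parallel with input shunt Z1: Z_in = Z1 || (Z2 + Z3) = 65.18 - j94.46 Ω = 114.8∠-55.4° Ω.
Step 5 — Power factor: PF = cos(φ) = Re(Z)/|Z| = 65.182/114.77 = 0.5679.
Step 6 — Type: Im(Z) = -94.46 ⇒ leading (phase φ = -55.4°).

PF = 0.5679 (leading, φ = -55.4°)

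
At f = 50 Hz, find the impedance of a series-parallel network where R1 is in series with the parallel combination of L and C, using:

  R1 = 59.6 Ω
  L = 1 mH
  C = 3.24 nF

Step 1 — Angular frequency: ω = 2π·f = 2π·50 = 314.2 rad/s.
Step 2 — Component impedances:
  R1: Z = R = 59.6 Ω
  L: Z = jωL = j·314.2·0.001 = 0 + j0.3142 Ω
  C: Z = 1/(jωC) = -j/(ω·C) = 0 - j9.824e+05 Ω
Step 3 — Parallel branch: L || C = 1/(1/L + 1/C) = 0 + j0.3142 Ω.
Step 4 — Series with R1: Z_total = R1 + (L || C) = 59.6 + j0.3142 Ω = 59.6∠0.3° Ω.

Z = 59.6 + j0.3142 Ω = 59.6∠0.3° Ω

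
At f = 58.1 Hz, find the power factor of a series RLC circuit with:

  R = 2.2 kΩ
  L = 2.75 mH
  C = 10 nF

Step 1 — Angular frequency: ω = 2π·f = 2π·58.1 = 365.1 rad/s.
Step 2 — Component impedances:
  R: Z = R = 2200 Ω
  L: Z = jωL = j·365.1·0.00275 = 0 + j1.004 Ω
  C: Z = 1/(jωC) = -j/(ω·C) = 0 - j2.739e+05 Ω
Step 3 — Series combination: Z_total = R + L + C = 2200 - j2.739e+05 Ω = 2.739e+05∠-89.5° Ω.
Step 4 — Power factor: PF = cos(φ) = Re(Z)/|Z| = 2200/2.7394e+05 = 0.008031.
Step 5 — Type: Im(Z) = -2.739e+05 ⇒ leading (phase φ = -89.5°).

PF = 0.008031 (leading, φ = -89.5°)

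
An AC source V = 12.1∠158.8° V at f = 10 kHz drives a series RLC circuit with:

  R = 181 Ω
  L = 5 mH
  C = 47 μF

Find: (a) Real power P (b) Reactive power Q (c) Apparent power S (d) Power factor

Step 1 — Angular frequency: ω = 2π·f = 2π·1e+04 = 6.283e+04 rad/s.
Step 2 — Component impedances:
  R: Z = R = 181 Ω
  L: Z = jωL = j·6.283e+04·0.005 = 0 + j314.2 Ω
  C: Z = 1/(jωC) = -j/(ω·C) = 0 - j0.3386 Ω
Step 3 — Series combination: Z_total = R + L + C = 181 + j313.8 Ω = 362.3∠60.0° Ω.
Step 4 — Source phasor: V = 12.1∠158.8° V = -11.28 + j4.376 V.
Step 5 — Current: I = V / Z = -0.005095 + j0.03301 A = 0.0334∠98.8° A.
Step 6 — Complex power: S = V·I* = 0.2019 + j0.3501 VA.
Step 7 — Real power: P = Re(S) = 0.2019 W.
Step 8 — Reactive power: Q = Im(S) = 0.3501 VAR.
Step 9 — Apparent power: |S| = 0.4041 VA.
Step 10 — Power factor: PF = P/|S| = 0.4996 (lagging).

(a) P = 0.2019 W  (b) Q = 0.3501 VAR  (c) S = 0.4041 VA  (d) PF = 0.4996 (lagging)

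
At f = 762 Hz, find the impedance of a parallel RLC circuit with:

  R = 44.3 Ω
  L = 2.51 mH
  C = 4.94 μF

Step 1 — Angular frequency: ω = 2π·f = 2π·762 = 4788 rad/s.
Step 2 — Component impedances:
  R: Z = R = 44.3 Ω
  L: Z = jωL = j·4788·0.00251 = 0 + j12.02 Ω
  C: Z = 1/(jωC) = -j/(ω·C) = 0 - j42.28 Ω
Step 3 — Parallel combination: 1/Z_total = 1/R + 1/L + 1/C; Z_total = 5.564 + j14.68 Ω = 15.7∠69.2° Ω.

Z = 5.564 + j14.68 Ω = 15.7∠69.2° Ω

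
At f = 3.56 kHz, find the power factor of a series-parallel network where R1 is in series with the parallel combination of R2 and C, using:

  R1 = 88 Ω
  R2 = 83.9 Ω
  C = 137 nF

Step 1 — Angular frequency: ω = 2π·f = 2π·3560 = 2.237e+04 rad/s.
Step 2 — Component impedances:
  R1: Z = R = 88 Ω
  R2: Z = R = 83.9 Ω
  C: Z = 1/(jωC) = -j/(ω·C) = 0 - j326.3 Ω
Step 3 — Parallel branch: R2 || C = 1/(1/R2 + 1/C) = 78.7 - j20.23 Ω.
Step 4 — Series with R1: Z_total = R1 + (R2 || C) = 166.7 - j20.23 Ω = 167.9∠-6.9° Ω.
Step 5 — Power factor: PF = cos(φ) = Re(Z)/|Z| = 166.7/167.92 = 0.9927.
Step 6 — Type: Im(Z) = -20.23 ⇒ leading (phase φ = -6.9°).

PF = 0.9927 (leading, φ = -6.9°)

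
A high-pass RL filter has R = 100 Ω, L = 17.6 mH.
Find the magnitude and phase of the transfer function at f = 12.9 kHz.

Step 1 — Angular frequency: ω = 2π·1.29e+04 = 8.105e+04 rad/s.
Step 2 — Transfer function: H(jω) = jωL/(R + jωL).
Step 3 — Numerator jωL = j·1427; denominator R + jωL = 100 + j1427.
Step 4 — H = 0.9951 + j0.06976.
Step 5 — Magnitude: |H| = 0.9976 (-0.0 dB); phase: φ = 4.0°.

|H| = 0.9976 (-0.0 dB), φ = 4.0°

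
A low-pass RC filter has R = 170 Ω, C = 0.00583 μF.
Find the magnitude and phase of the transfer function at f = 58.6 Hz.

Step 1 — Angular frequency: ω = 2π·58.6 = 368.2 rad/s.
Step 2 — Transfer function: H(jω) = 1/(1 + jωRC).
Step 3 — Denominator: 1 + jωRC = 1 + j·368.2·170·5.83e-09 = 1 + j0.0003649.
Step 4 — H = 1 - j0.0003649.
Step 5 — Magnitude: |H| = 1 (-0.0 dB); phase: φ = -0.0°.

|H| = 1 (-0.0 dB), φ = -0.0°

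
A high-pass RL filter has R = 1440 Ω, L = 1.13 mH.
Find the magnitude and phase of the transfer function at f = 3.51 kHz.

Step 1 — Angular frequency: ω = 2π·3510 = 2.205e+04 rad/s.
Step 2 — Transfer function: H(jω) = jωL/(R + jωL).
Step 3 — Numerator jωL = j·24.92; denominator R + jωL = 1440 + j24.92.
Step 4 — H = 0.0002994 + j0.0173.
Step 5 — Magnitude: |H| = 0.0173 (-35.2 dB); phase: φ = 89.0°.

|H| = 0.0173 (-35.2 dB), φ = 89.0°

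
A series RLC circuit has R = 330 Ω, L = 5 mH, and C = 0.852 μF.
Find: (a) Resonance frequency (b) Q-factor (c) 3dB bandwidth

Step 1 — Resonance: ω₀ = 1/√(LC) = 1/√(0.005·8.52e-07) = 1.532e+04 rad/s.
Step 2 — f₀ = ω₀/(2π) = 2438 Hz.
Step 3 — Series Q: Q = ω₀L/R = 1.532e+04·0.005/330 = 0.2321.
Step 4 — Bandwidth: Δω = ω₀/Q = 6.6e+04 rad/s; BW = Δω/(2π) = 1.05e+04 Hz.

(a) f₀ = 2438 Hz  (b) Q = 0.2321  (c) BW = 1.05e+04 Hz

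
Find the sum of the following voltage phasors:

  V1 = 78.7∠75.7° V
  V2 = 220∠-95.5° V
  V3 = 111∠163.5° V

Step 1 — Convert each phasor to rectangular form:
  V1 = 78.7·(cos(75.7°) + j·sin(75.7°)) = 19.44 + j76.26 V
  V2 = 220·(cos(-95.5°) + j·sin(-95.5°)) = -21.09 - j219 V
  V3 = 111·(cos(163.5°) + j·sin(163.5°)) = -106.4 + j31.53 V
Step 2 — Sum components: V_total = -108.1 - j111.2 V.
Step 3 — Convert to polar: |V_total| = 155.1 V, ∠V_total = -134.2°.

V_total = 155.1∠-134.2° V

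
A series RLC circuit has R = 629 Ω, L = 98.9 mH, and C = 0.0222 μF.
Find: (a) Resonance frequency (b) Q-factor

Step 1 — Resonance condition Im(Z)=0 gives ω₀ = 1/√(LC).
Step 2 — ω₀ = 1/√(0.0989·2.22e-08) = 2.134e+04 rad/s.
Step 3 — f₀ = ω₀/(2π) = 3397 Hz.
Step 4 — Series Q: Q = ω₀L/R = 2.134e+04·0.0989/629 = 3.356.

(a) f₀ = 3397 Hz  (b) Q = 3.356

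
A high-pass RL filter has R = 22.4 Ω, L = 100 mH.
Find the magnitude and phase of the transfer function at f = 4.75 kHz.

Step 1 — Angular frequency: ω = 2π·4750 = 2.985e+04 rad/s.
Step 2 — Transfer function: H(jω) = jωL/(R + jωL).
Step 3 — Numerator jωL = j·2985; denominator R + jωL = 22.4 + j2985.
Step 4 — H = 0.9999 + j0.007505.
Step 5 — Magnitude: |H| = 1 (-0.0 dB); phase: φ = 0.4°.

|H| = 1 (-0.0 dB), φ = 0.4°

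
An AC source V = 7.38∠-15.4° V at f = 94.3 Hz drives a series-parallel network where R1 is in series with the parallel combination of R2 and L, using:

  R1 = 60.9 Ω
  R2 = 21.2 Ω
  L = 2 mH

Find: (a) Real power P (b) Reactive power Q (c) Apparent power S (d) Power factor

Step 1 — Angular frequency: ω = 2π·f = 2π·94.3 = 592.5 rad/s.
Step 2 — Component impedances:
  R1: Z = R = 60.9 Ω
  R2: Z = R = 21.2 Ω
  L: Z = jωL = j·592.5·0.002 = 0 + j1.185 Ω
Step 3 — Parallel branch: R2 || L = 1/(1/R2 + 1/L) = 0.06603 + j1.181 Ω.
Step 4 — Series with R1: Z_total = R1 + (R2 || L) = 60.97 + j1.181 Ω = 60.98∠1.1° Ω.
Step 5 — Source phasor: V = 7.38∠-15.4° V = 7.115 - j1.96 V.
Step 6 — Current: I = V / Z = 0.116 - j0.03439 A = 0.121∠-16.5° A.
Step 7 — Complex power: S = V·I* = 0.893 + j0.0173 VA.
Step 8 — Real power: P = Re(S) = 0.893 W.
Step 9 — Reactive power: Q = Im(S) = 0.0173 VAR.
Step 10 — Apparent power: |S| = 0.8932 VA.
Step 11 — Power factor: PF = P/|S| = 0.9998 (lagging).

(a) P = 0.893 W  (b) Q = 0.0173 VAR  (c) S = 0.8932 VA  (d) PF = 0.9998 (lagging)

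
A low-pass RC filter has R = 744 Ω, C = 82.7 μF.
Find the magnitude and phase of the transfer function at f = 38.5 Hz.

Step 1 — Angular frequency: ω = 2π·38.5 = 241.9 rad/s.
Step 2 — Transfer function: H(jω) = 1/(1 + jωRC).
Step 3 — Denominator: 1 + jωRC = 1 + j·241.9·744·8.27e-05 = 1 + j14.88.
Step 4 — H = 0.004494 - j0.06688.
Step 5 — Magnitude: |H| = 0.06704 (-23.5 dB); phase: φ = -86.2°.

|H| = 0.06704 (-23.5 dB), φ = -86.2°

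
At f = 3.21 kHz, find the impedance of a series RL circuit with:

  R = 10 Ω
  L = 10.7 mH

Step 1 — Angular frequency: ω = 2π·f = 2π·3210 = 2.017e+04 rad/s.
Step 2 — Component impedances:
  R: Z = R = 10 Ω
  L: Z = jωL = j·2.017e+04·0.0107 = 0 + j215.8 Ω
Step 3 — Series combination: Z_total = R + L = 10 + j215.8 Ω = 216∠87.3° Ω.

Z = 10 + j215.8 Ω = 216∠87.3° Ω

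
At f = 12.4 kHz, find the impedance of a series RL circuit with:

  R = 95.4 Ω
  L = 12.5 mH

Step 1 — Angular frequency: ω = 2π·f = 2π·1.24e+04 = 7.791e+04 rad/s.
Step 2 — Component impedances:
  R: Z = R = 95.4 Ω
  L: Z = jωL = j·7.791e+04·0.0125 = 0 + j973.9 Ω
Step 3 — Series combination: Z_total = R + L = 95.4 + j973.9 Ω = 978.6∠84.4° Ω.

Z = 95.4 + j973.9 Ω = 978.6∠84.4° Ω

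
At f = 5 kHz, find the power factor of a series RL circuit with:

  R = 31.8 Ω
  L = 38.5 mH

Step 1 — Angular frequency: ω = 2π·f = 2π·5000 = 3.142e+04 rad/s.
Step 2 — Component impedances:
  R: Z = R = 31.8 Ω
  L: Z = jωL = j·3.142e+04·0.0385 = 0 + j1210 Ω
Step 3 — Series combination: Z_total = R + L = 31.8 + j1210 Ω = 1210∠88.5° Ω.
Step 4 — Power factor: PF = cos(φ) = Re(Z)/|Z| = 31.8/1210 = 0.02628.
Step 5 — Type: Im(Z) = 1210 ⇒ lagging (phase φ = 88.5°).

PF = 0.02628 (lagging, φ = 88.5°)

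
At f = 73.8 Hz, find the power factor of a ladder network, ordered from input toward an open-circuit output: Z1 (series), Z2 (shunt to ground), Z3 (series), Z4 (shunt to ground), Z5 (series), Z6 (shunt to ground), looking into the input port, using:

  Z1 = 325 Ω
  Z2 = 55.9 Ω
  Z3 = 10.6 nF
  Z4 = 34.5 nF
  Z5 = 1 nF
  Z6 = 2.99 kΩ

Step 1 — Angular frequency: ω = 2π·f = 2π·73.8 = 463.7 rad/s.
Step 2 — Component impedances:
  Z1: Z = R = 325 Ω
  Z2: Z = R = 55.9 Ω
  Z3: Z = 1/(jωC) = -j/(ω·C) = 0 - j2.035e+05 Ω
  Z4: Z = 1/(jωC) = -j/(ω·C) = 0 - j6.251e+04 Ω
  Z5: Z = 1/(jωC) = -j/(ω·C) = 0 - j2.157e+06 Ω
  Z6: Z = R = 2990 Ω
Step 3 — Ladder network (open output): work backward from the far end, alternating series and parallel combinations. Z_in = 380.9 - j0.01183 Ω = 380.9∠-0.0° Ω.
Step 4 — Power factor: PF = cos(φ) = Re(Z)/|Z| = 380.9/380.9 = 1.
Step 5 — Type: Im(Z) = -0.01183 ⇒ leading (phase φ = -0.0°).

PF = 1 (leading, φ = -0.0°)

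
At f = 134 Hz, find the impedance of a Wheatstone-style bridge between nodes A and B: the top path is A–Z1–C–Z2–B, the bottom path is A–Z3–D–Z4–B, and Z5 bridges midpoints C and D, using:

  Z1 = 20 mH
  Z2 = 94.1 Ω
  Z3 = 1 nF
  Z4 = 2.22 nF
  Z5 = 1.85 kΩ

Step 1 — Angular frequency: ω = 2π·f = 2π·134 = 841.9 rad/s.
Step 2 — Component impedances:
  Z1: Z = jωL = j·841.9·0.02 = 0 + j16.84 Ω
  Z2: Z = R = 94.1 Ω
  Z3: Z = 1/(jωC) = -j/(ω·C) = 0 - j1.188e+06 Ω
  Z4: Z = 1/(jωC) = -j/(ω·C) = 0 - j5.35e+05 Ω
  Z5: Z = R = 1850 Ω
Step 3 — Bridge requires nodal analysis (the Z5 bridge couples midpoints C and D, so the two paths cannot be reduced to a simple series/parallel combination). Setting node B to ground and injecting 1 A at node A, the 3-node admittance system at A, C, D solves to V_A = Z_AB = 94.1 + j16.82 Ω = 95.59∠10.1° Ω.

Z = 94.1 + j16.82 Ω = 95.59∠10.1° Ω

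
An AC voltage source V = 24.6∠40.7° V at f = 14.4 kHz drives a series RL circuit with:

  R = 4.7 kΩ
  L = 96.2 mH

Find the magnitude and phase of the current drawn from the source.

Step 1 — Angular frequency: ω = 2π·f = 2π·1.44e+04 = 9.048e+04 rad/s.
Step 2 — Component impedances:
  R: Z = R = 4700 Ω
  L: Z = jωL = j·9.048e+04·0.0962 = 0 + j8704 Ω
Step 3 — Series combination: Z_total = R + L = 4700 + j8704 Ω = 9892∠61.6° Ω.
Step 4 — Source phasor: V = 24.6∠40.7° V = 18.65 + j16.04 V.
Step 5 — Ohm's law: I = V / Z_total = (18.65 + j16.04) / (4700 + j8704) = 0.002323 - j0.0008885 A.
Step 6 — Convert to polar: |I| = 0.002487 A, ∠I = -20.9°.

I = 0.002487∠-20.9° A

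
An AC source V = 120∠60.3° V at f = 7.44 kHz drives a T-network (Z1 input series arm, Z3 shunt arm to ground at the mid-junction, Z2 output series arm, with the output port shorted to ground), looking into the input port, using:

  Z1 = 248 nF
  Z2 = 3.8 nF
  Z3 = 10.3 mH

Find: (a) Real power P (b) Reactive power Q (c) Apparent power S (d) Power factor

Step 1 — Angular frequency: ω = 2π·f = 2π·7440 = 4.675e+04 rad/s.
Step 2 — Component impedances:
  Z1: Z = 1/(jωC) = -j/(ω·C) = 0 - j86.26 Ω
  Z2: Z = 1/(jωC) = -j/(ω·C) = 0 - j5629 Ω
  Z3: Z = jωL = j·4.675e+04·0.0103 = 0 + j481.5 Ω
Step 3 — With the output port shorted to ground, the output series arm Z2 runs from the junction to ground; the shunt arm Z3 also runs from the junction to ground. They appear in parallel: Z3 || Z2 = 0 + j526.5 Ω.
Step 4 — Series with input arm Z1: Z_in = Z1 + (Z3 || Z2) = 0 + j440.3 Ω = 440.3∠90.0° Ω.
Step 5 — Source phasor: V = 120∠60.3° V = 59.46 + j104.2 V.
Step 6 — Current: I = V / Z = 0.2368 - j0.135 A = 0.2726∠-29.7° A.
Step 7 — Complex power: S = V·I* = 0 + j32.71 VA.
Step 8 — Real power: P = Re(S) = 0 W.
Step 9 — Reactive power: Q = Im(S) = 32.71 VAR.
Step 10 — Apparent power: |S| = 32.71 VA.
Step 11 — Power factor: PF = P/|S| = 0 (lagging).

(a) P = 0 W  (b) Q = 32.71 VAR  (c) S = 32.71 VA  (d) PF = 0 (lagging)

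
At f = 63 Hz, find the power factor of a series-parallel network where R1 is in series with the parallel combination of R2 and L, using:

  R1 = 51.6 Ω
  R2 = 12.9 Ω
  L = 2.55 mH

Step 1 — Angular frequency: ω = 2π·f = 2π·63 = 395.8 rad/s.
Step 2 — Component impedances:
  R1: Z = R = 51.6 Ω
  R2: Z = R = 12.9 Ω
  L: Z = jωL = j·395.8·0.00255 = 0 + j1.009 Ω
Step 3 — Parallel branch: R2 || L = 1/(1/R2 + 1/L) = 0.0785 + j1.003 Ω.
Step 4 — Series with R1: Z_total = R1 + (R2 || L) = 51.68 + j1.003 Ω = 51.69∠1.1° Ω.
Step 5 — Power factor: PF = cos(φ) = Re(Z)/|Z| = 51.68/51.69 = 0.9998.
Step 6 — Type: Im(Z) = 1.003 ⇒ lagging (phase φ = 1.1°).

PF = 0.9998 (lagging, φ = 1.1°)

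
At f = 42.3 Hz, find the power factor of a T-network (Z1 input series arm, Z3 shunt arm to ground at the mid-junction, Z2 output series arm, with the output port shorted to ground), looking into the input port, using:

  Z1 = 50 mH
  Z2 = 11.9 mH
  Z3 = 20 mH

Step 1 — Angular frequency: ω = 2π·f = 2π·42.3 = 265.8 rad/s.
Step 2 — Component impedances:
  Z1: Z = jωL = j·265.8·0.05 = 0 + j13.29 Ω
  Z2: Z = jωL = j·265.8·0.0119 = 0 + j3.163 Ω
  Z3: Z = jωL = j·265.8·0.02 = 0 + j5.316 Ω
Step 3 — With the output port shorted to ground, the output series arm Z2 runs from the junction to ground; the shunt arm Z3 also runs from the junction to ground. They appear in parallel: Z3 || Z2 = 0 + j1.983 Ω.
Step 4 — Series with input arm Z1: Z_in = Z1 + (Z3 || Z2) = 0 + j15.27 Ω = 15.27∠90.0° Ω.
Step 5 — Power factor: PF = cos(φ) = Re(Z)/|Z| = 0/15.27 = 0.
Step 6 — Type: Im(Z) = 15.27 ⇒ lagging (phase φ = 90.0°).

PF = 0 (lagging, φ = 90.0°)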